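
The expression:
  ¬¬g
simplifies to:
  g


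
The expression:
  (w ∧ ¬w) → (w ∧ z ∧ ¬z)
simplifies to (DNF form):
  True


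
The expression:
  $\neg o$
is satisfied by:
  {o: False}


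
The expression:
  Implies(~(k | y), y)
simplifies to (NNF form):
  k | y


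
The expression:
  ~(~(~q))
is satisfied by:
  {q: False}


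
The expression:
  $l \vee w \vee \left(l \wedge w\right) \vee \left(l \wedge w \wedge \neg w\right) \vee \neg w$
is always true.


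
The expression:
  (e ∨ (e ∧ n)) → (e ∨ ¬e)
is always true.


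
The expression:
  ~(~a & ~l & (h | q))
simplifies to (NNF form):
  a | l | (~h & ~q)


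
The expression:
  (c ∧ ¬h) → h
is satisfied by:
  {h: True, c: False}
  {c: False, h: False}
  {c: True, h: True}


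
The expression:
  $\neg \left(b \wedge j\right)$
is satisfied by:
  {b: False, j: False}
  {j: True, b: False}
  {b: True, j: False}


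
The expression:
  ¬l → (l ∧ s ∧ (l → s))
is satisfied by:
  {l: True}


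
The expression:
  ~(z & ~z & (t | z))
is always true.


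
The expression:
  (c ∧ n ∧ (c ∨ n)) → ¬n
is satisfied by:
  {c: False, n: False}
  {n: True, c: False}
  {c: True, n: False}


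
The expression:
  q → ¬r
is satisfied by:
  {q: False, r: False}
  {r: True, q: False}
  {q: True, r: False}


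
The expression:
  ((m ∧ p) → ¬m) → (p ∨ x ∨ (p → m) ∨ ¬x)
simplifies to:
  True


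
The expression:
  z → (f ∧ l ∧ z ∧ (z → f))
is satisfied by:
  {l: True, f: True, z: False}
  {l: True, f: False, z: False}
  {f: True, l: False, z: False}
  {l: False, f: False, z: False}
  {z: True, l: True, f: True}


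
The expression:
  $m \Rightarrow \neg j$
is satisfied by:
  {m: False, j: False}
  {j: True, m: False}
  {m: True, j: False}


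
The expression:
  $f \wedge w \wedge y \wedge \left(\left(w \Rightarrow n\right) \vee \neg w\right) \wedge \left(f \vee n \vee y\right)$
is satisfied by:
  {f: True, w: True, y: True, n: True}


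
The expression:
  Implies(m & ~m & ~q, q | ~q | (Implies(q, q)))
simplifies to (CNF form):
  True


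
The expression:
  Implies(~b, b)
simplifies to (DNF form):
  b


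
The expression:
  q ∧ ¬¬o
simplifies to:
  o ∧ q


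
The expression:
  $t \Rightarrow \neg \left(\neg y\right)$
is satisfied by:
  {y: True, t: False}
  {t: False, y: False}
  {t: True, y: True}


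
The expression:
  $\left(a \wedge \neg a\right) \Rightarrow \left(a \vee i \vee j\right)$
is always true.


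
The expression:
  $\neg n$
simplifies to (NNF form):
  $\neg n$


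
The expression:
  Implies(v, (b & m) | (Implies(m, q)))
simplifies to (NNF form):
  b | q | ~m | ~v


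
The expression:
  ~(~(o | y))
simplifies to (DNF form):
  o | y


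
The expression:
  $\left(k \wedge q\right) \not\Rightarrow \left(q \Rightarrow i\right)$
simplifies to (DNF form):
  $k \wedge q \wedge \neg i$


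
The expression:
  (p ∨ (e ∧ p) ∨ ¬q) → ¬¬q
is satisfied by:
  {q: True}


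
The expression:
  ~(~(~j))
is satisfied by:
  {j: False}


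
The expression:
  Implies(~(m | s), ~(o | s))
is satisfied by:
  {m: True, s: True, o: False}
  {m: True, o: False, s: False}
  {s: True, o: False, m: False}
  {s: False, o: False, m: False}
  {m: True, s: True, o: True}
  {m: True, o: True, s: False}
  {s: True, o: True, m: False}


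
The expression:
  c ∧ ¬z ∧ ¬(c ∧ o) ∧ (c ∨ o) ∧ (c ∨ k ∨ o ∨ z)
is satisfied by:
  {c: True, o: False, z: False}


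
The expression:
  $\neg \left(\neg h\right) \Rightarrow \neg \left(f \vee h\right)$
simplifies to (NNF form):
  $\neg h$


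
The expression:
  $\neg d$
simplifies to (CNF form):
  $\neg d$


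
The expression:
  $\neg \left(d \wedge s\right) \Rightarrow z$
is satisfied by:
  {z: True, s: True, d: True}
  {z: True, s: True, d: False}
  {z: True, d: True, s: False}
  {z: True, d: False, s: False}
  {s: True, d: True, z: False}


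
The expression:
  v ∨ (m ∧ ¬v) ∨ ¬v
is always true.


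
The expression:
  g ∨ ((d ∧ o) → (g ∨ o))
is always true.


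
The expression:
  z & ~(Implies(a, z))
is never true.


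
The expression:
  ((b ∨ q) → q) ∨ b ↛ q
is always true.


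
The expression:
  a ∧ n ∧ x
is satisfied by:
  {a: True, x: True, n: True}


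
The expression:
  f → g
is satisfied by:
  {g: True, f: False}
  {f: False, g: False}
  {f: True, g: True}


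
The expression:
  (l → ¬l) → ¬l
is always true.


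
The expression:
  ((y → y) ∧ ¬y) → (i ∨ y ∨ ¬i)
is always true.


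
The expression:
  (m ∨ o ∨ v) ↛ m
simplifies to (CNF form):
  ¬m ∧ (o ∨ v)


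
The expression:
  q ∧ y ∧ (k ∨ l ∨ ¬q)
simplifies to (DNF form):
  (k ∧ q ∧ y) ∨ (l ∧ q ∧ y)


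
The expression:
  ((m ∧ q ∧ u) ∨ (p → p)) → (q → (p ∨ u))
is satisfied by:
  {u: True, p: True, q: False}
  {u: True, p: False, q: False}
  {p: True, u: False, q: False}
  {u: False, p: False, q: False}
  {u: True, q: True, p: True}
  {u: True, q: True, p: False}
  {q: True, p: True, u: False}


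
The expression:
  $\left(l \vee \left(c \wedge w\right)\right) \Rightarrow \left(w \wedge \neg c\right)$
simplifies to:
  $\left(w \wedge \neg c\right) \vee \left(\neg l \wedge \neg w\right)$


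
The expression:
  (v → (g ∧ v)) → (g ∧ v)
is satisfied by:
  {v: True}


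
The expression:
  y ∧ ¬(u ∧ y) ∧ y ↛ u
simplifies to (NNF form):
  y ∧ ¬u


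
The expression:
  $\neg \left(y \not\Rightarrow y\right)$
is always true.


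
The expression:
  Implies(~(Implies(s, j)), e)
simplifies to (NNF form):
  e | j | ~s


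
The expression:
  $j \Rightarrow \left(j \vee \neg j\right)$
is always true.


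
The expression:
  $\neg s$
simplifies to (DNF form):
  $\neg s$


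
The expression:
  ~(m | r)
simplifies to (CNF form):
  ~m & ~r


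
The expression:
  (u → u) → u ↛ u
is never true.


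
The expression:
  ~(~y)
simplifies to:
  y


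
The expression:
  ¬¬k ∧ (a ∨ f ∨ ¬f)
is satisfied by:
  {k: True}


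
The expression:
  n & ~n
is never true.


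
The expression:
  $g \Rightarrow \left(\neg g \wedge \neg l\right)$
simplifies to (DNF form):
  $\neg g$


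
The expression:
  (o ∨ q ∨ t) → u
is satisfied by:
  {u: True, t: False, o: False, q: False}
  {q: True, u: True, t: False, o: False}
  {u: True, o: True, t: False, q: False}
  {q: True, u: True, o: True, t: False}
  {u: True, t: True, o: False, q: False}
  {u: True, q: True, t: True, o: False}
  {u: True, o: True, t: True, q: False}
  {q: True, u: True, o: True, t: True}
  {q: False, t: False, o: False, u: False}


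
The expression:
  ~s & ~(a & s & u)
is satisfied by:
  {s: False}


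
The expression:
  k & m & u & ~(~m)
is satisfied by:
  {m: True, u: True, k: True}


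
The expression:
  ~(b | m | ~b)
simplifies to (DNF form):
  False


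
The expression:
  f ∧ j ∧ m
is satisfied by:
  {m: True, j: True, f: True}


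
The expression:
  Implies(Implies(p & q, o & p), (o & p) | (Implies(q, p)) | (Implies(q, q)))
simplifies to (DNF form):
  True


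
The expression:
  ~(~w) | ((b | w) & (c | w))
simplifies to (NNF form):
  w | (b & c)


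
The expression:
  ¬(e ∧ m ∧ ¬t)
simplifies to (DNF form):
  t ∨ ¬e ∨ ¬m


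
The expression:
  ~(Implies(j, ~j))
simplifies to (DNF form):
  j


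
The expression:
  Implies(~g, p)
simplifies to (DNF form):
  g | p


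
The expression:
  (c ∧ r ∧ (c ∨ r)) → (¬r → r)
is always true.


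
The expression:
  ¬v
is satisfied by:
  {v: False}


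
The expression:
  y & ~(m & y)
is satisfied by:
  {y: True, m: False}


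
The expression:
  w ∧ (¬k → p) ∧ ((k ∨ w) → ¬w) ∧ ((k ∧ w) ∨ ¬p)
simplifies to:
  False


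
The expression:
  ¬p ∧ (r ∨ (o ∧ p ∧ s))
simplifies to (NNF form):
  r ∧ ¬p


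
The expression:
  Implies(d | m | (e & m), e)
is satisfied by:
  {e: True, d: False, m: False}
  {e: True, m: True, d: False}
  {e: True, d: True, m: False}
  {e: True, m: True, d: True}
  {m: False, d: False, e: False}


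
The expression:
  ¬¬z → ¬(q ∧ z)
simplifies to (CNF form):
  ¬q ∨ ¬z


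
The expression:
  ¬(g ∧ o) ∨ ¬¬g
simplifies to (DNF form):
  True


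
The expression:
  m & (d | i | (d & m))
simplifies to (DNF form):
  (d & m) | (i & m)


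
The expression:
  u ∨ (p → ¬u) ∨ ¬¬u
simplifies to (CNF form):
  True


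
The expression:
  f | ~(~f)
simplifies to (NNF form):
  f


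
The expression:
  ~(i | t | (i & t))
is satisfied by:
  {i: False, t: False}


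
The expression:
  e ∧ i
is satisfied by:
  {i: True, e: True}


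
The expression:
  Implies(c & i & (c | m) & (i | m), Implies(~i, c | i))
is always true.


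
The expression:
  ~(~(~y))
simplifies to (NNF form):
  ~y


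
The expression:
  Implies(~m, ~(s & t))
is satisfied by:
  {m: True, s: False, t: False}
  {s: False, t: False, m: False}
  {m: True, t: True, s: False}
  {t: True, s: False, m: False}
  {m: True, s: True, t: False}
  {s: True, m: False, t: False}
  {m: True, t: True, s: True}


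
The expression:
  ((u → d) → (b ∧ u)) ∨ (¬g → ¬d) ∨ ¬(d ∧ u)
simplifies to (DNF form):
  b ∨ g ∨ ¬d ∨ ¬u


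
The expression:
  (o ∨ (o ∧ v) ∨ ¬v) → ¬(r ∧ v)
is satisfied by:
  {v: False, o: False, r: False}
  {r: True, v: False, o: False}
  {o: True, v: False, r: False}
  {r: True, o: True, v: False}
  {v: True, r: False, o: False}
  {r: True, v: True, o: False}
  {o: True, v: True, r: False}


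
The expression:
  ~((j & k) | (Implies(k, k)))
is never true.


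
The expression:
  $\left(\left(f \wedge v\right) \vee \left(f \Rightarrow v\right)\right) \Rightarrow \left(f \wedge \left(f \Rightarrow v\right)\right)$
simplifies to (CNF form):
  $f$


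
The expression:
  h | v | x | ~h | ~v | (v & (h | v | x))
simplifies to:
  True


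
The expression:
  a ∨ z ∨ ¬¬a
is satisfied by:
  {a: True, z: True}
  {a: True, z: False}
  {z: True, a: False}


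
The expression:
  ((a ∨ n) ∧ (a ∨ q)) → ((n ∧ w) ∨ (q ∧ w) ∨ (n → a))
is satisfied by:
  {a: True, w: True, q: False, n: False}
  {a: True, w: False, q: False, n: False}
  {w: True, a: False, q: False, n: False}
  {a: False, w: False, q: False, n: False}
  {a: True, n: True, w: True, q: False}
  {a: True, n: True, w: False, q: False}
  {n: True, w: True, a: False, q: False}
  {n: True, a: False, w: False, q: False}
  {a: True, q: True, w: True, n: False}
  {a: True, q: True, w: False, n: False}
  {q: True, w: True, a: False, n: False}
  {q: True, a: False, w: False, n: False}
  {n: True, q: True, a: True, w: True}
  {n: True, q: True, a: True, w: False}
  {n: True, q: True, w: True, a: False}


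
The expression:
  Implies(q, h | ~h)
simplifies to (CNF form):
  True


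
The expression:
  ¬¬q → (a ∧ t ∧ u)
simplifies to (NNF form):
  (a ∧ t ∧ u) ∨ ¬q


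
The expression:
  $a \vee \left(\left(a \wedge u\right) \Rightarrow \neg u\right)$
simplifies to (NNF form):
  $\text{True}$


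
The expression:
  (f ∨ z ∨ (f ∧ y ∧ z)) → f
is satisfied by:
  {f: True, z: False}
  {z: False, f: False}
  {z: True, f: True}


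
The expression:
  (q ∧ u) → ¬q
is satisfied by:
  {u: False, q: False}
  {q: True, u: False}
  {u: True, q: False}


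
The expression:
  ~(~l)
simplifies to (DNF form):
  l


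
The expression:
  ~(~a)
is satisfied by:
  {a: True}


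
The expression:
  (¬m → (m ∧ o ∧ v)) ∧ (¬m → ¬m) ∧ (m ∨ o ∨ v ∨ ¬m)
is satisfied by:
  {m: True}


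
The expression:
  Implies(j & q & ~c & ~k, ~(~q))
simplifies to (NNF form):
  True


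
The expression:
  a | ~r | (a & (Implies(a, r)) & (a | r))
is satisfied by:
  {a: True, r: False}
  {r: False, a: False}
  {r: True, a: True}


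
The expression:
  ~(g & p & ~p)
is always true.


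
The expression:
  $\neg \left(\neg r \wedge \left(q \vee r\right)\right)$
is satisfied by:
  {r: True, q: False}
  {q: False, r: False}
  {q: True, r: True}


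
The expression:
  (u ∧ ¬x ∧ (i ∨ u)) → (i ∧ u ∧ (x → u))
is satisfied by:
  {i: True, x: True, u: False}
  {i: True, u: False, x: False}
  {x: True, u: False, i: False}
  {x: False, u: False, i: False}
  {i: True, x: True, u: True}
  {i: True, u: True, x: False}
  {x: True, u: True, i: False}


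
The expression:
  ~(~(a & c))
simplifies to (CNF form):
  a & c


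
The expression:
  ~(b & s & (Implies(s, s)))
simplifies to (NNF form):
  ~b | ~s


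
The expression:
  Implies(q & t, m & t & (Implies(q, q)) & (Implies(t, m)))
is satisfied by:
  {m: True, t: False, q: False}
  {t: False, q: False, m: False}
  {q: True, m: True, t: False}
  {q: True, t: False, m: False}
  {m: True, t: True, q: False}
  {t: True, m: False, q: False}
  {q: True, t: True, m: True}


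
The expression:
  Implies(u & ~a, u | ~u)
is always true.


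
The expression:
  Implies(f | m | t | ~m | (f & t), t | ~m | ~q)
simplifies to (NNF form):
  t | ~m | ~q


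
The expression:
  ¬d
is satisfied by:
  {d: False}


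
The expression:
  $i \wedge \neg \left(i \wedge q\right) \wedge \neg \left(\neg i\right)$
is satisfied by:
  {i: True, q: False}


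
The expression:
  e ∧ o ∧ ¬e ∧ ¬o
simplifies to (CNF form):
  False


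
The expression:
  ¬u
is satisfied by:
  {u: False}


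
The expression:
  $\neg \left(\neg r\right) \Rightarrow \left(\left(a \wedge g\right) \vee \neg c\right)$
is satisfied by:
  {g: True, a: True, c: False, r: False}
  {g: True, a: False, c: False, r: False}
  {a: True, g: False, c: False, r: False}
  {g: False, a: False, c: False, r: False}
  {r: True, g: True, a: True, c: False}
  {r: True, g: True, a: False, c: False}
  {r: True, a: True, g: False, c: False}
  {r: True, a: False, g: False, c: False}
  {g: True, c: True, a: True, r: False}
  {g: True, c: True, a: False, r: False}
  {c: True, a: True, g: False, r: False}
  {c: True, g: False, a: False, r: False}
  {r: True, g: True, c: True, a: True}


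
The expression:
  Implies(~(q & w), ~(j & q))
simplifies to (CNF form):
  w | ~j | ~q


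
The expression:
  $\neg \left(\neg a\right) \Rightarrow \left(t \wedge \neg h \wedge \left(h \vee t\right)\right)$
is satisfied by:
  {t: True, a: False, h: False}
  {t: False, a: False, h: False}
  {h: True, t: True, a: False}
  {h: True, t: False, a: False}
  {a: True, t: True, h: False}


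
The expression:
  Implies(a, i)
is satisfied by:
  {i: True, a: False}
  {a: False, i: False}
  {a: True, i: True}


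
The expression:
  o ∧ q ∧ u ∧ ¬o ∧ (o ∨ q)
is never true.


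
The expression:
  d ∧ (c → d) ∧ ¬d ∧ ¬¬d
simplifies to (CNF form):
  False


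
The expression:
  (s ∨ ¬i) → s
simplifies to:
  i ∨ s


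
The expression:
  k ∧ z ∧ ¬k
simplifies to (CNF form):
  False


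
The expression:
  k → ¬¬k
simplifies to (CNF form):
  True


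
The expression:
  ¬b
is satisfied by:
  {b: False}


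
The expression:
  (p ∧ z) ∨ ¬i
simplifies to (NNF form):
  (p ∧ z) ∨ ¬i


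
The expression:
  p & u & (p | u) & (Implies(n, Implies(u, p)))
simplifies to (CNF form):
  p & u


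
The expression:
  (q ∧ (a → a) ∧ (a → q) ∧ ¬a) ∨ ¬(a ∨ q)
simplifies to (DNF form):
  ¬a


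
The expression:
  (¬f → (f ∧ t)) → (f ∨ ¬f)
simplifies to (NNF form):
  True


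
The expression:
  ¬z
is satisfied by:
  {z: False}


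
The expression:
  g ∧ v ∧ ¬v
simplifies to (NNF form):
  False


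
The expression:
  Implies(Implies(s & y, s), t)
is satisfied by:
  {t: True}


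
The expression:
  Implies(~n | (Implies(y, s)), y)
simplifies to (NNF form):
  y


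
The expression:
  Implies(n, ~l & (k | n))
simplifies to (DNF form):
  ~l | ~n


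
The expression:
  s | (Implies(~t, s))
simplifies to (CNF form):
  s | t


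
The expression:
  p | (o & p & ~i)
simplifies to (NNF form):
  p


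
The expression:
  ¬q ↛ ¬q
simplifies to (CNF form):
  False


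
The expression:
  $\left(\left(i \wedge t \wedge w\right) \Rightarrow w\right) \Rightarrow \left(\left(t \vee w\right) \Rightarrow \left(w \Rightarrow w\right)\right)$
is always true.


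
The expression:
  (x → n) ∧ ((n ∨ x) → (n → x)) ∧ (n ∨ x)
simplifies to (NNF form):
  n ∧ x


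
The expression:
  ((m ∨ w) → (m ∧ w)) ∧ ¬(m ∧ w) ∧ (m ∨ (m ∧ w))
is never true.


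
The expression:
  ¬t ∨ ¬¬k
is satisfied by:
  {k: True, t: False}
  {t: False, k: False}
  {t: True, k: True}


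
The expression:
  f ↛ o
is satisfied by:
  {f: True, o: False}


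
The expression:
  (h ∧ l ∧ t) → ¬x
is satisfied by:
  {l: False, t: False, x: False, h: False}
  {h: True, l: False, t: False, x: False}
  {x: True, l: False, t: False, h: False}
  {h: True, x: True, l: False, t: False}
  {t: True, h: False, l: False, x: False}
  {h: True, t: True, l: False, x: False}
  {x: True, t: True, h: False, l: False}
  {h: True, x: True, t: True, l: False}
  {l: True, x: False, t: False, h: False}
  {h: True, l: True, x: False, t: False}
  {x: True, l: True, h: False, t: False}
  {h: True, x: True, l: True, t: False}
  {t: True, l: True, x: False, h: False}
  {h: True, t: True, l: True, x: False}
  {x: True, t: True, l: True, h: False}


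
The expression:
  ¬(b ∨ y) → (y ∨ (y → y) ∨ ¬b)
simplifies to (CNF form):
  True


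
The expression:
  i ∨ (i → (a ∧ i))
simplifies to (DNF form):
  True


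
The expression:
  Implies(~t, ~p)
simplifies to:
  t | ~p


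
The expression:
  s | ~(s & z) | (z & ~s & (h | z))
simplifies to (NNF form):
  True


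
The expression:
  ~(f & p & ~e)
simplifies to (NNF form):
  e | ~f | ~p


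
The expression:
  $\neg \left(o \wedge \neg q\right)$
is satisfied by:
  {q: True, o: False}
  {o: False, q: False}
  {o: True, q: True}


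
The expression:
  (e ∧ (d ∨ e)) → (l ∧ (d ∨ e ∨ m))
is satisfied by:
  {l: True, e: False}
  {e: False, l: False}
  {e: True, l: True}


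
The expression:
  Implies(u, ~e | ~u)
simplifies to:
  ~e | ~u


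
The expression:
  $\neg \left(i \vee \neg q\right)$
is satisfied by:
  {q: True, i: False}


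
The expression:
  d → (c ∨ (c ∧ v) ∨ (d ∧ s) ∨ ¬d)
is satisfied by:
  {c: True, s: True, d: False}
  {c: True, s: False, d: False}
  {s: True, c: False, d: False}
  {c: False, s: False, d: False}
  {d: True, c: True, s: True}
  {d: True, c: True, s: False}
  {d: True, s: True, c: False}


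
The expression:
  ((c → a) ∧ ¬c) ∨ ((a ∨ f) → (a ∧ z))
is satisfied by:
  {z: True, f: False, c: False, a: False}
  {z: False, f: False, c: False, a: False}
  {a: True, z: True, f: False, c: False}
  {a: True, z: False, f: False, c: False}
  {z: True, f: True, a: False, c: False}
  {f: True, a: False, c: False, z: False}
  {a: True, z: True, f: True, c: False}
  {a: True, f: True, z: False, c: False}
  {z: True, c: True, a: False, f: False}
  {c: True, a: False, f: False, z: False}
  {z: True, a: True, c: True, f: False}
  {a: True, z: True, c: True, f: True}


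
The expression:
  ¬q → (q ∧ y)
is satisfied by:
  {q: True}


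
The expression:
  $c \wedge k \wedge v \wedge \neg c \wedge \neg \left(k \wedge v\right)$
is never true.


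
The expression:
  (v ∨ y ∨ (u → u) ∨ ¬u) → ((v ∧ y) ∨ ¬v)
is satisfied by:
  {y: True, v: False}
  {v: False, y: False}
  {v: True, y: True}


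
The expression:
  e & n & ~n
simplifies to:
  False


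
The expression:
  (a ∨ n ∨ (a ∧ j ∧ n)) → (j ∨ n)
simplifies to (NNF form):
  j ∨ n ∨ ¬a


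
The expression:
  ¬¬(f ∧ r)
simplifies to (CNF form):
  f ∧ r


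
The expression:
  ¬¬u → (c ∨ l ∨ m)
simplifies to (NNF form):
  c ∨ l ∨ m ∨ ¬u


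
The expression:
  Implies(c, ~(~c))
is always true.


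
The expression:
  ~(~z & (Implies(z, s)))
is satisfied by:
  {z: True}


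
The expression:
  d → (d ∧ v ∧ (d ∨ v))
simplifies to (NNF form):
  v ∨ ¬d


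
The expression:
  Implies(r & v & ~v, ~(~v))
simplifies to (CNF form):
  True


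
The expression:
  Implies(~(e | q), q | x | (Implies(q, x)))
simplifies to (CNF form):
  True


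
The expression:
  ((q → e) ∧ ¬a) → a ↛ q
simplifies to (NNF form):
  a ∨ (q ∧ ¬e)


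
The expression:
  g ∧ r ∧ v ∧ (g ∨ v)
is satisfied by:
  {r: True, g: True, v: True}


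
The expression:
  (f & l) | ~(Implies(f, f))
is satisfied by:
  {f: True, l: True}


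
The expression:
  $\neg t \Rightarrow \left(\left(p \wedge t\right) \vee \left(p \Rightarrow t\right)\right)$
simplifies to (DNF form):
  $t \vee \neg p$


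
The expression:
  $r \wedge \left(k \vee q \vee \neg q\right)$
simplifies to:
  $r$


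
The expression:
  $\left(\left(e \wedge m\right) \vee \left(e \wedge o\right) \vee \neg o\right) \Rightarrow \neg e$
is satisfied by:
  {e: False}


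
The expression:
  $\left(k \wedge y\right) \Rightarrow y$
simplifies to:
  $\text{True}$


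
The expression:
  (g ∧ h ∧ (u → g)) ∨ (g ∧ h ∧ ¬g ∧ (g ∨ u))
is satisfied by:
  {h: True, g: True}


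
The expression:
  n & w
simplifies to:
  n & w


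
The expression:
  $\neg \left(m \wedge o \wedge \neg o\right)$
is always true.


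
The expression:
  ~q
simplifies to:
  ~q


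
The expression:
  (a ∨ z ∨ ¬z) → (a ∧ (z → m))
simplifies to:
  a ∧ (m ∨ ¬z)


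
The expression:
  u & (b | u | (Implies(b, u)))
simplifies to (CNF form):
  u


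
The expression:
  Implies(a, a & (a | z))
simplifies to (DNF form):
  True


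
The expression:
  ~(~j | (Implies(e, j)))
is never true.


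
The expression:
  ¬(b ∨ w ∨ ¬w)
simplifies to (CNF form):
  False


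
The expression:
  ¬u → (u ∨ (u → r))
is always true.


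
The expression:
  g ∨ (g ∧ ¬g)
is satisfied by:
  {g: True}


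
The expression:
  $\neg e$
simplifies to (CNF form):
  $\neg e$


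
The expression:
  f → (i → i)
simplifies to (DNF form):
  True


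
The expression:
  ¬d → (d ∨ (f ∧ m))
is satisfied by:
  {d: True, m: True, f: True}
  {d: True, m: True, f: False}
  {d: True, f: True, m: False}
  {d: True, f: False, m: False}
  {m: True, f: True, d: False}


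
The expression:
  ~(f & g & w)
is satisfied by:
  {w: False, g: False, f: False}
  {f: True, w: False, g: False}
  {g: True, w: False, f: False}
  {f: True, g: True, w: False}
  {w: True, f: False, g: False}
  {f: True, w: True, g: False}
  {g: True, w: True, f: False}


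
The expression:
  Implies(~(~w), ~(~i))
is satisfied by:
  {i: True, w: False}
  {w: False, i: False}
  {w: True, i: True}


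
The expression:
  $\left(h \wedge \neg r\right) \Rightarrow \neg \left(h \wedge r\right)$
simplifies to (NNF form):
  $\text{True}$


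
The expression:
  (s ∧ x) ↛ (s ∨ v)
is never true.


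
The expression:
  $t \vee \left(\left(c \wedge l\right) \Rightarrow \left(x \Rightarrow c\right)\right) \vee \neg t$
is always true.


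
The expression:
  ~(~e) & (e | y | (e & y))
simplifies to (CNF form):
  e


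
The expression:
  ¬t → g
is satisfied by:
  {t: True, g: True}
  {t: True, g: False}
  {g: True, t: False}


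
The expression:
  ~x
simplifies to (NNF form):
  ~x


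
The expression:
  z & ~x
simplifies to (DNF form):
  z & ~x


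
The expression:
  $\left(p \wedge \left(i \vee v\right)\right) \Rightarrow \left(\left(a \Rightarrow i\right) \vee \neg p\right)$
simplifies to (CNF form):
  $i \vee \neg a \vee \neg p \vee \neg v$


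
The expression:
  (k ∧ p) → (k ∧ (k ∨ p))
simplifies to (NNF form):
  True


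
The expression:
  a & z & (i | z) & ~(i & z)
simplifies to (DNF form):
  a & z & ~i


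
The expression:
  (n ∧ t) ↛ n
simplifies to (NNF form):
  False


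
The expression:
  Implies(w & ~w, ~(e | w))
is always true.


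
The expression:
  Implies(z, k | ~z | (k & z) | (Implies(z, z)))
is always true.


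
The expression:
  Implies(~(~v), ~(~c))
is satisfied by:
  {c: True, v: False}
  {v: False, c: False}
  {v: True, c: True}


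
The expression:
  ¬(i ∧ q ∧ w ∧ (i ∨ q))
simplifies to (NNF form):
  ¬i ∨ ¬q ∨ ¬w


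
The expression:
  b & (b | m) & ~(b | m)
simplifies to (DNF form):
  False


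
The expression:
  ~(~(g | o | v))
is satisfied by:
  {o: True, v: True, g: True}
  {o: True, v: True, g: False}
  {o: True, g: True, v: False}
  {o: True, g: False, v: False}
  {v: True, g: True, o: False}
  {v: True, g: False, o: False}
  {g: True, v: False, o: False}


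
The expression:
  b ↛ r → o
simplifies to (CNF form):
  o ∨ r ∨ ¬b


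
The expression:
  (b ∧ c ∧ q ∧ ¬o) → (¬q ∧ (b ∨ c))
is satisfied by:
  {o: True, c: False, q: False, b: False}
  {o: False, c: False, q: False, b: False}
  {b: True, o: True, c: False, q: False}
  {b: True, o: False, c: False, q: False}
  {o: True, q: True, b: False, c: False}
  {q: True, b: False, c: False, o: False}
  {b: True, q: True, o: True, c: False}
  {b: True, q: True, o: False, c: False}
  {o: True, c: True, b: False, q: False}
  {c: True, b: False, q: False, o: False}
  {o: True, b: True, c: True, q: False}
  {b: True, c: True, o: False, q: False}
  {o: True, q: True, c: True, b: False}
  {q: True, c: True, b: False, o: False}
  {b: True, q: True, c: True, o: True}


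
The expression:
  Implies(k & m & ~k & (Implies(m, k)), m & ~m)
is always true.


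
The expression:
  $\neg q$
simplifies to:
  $\neg q$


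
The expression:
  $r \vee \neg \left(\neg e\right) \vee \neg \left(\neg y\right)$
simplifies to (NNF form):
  $e \vee r \vee y$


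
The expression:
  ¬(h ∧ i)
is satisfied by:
  {h: False, i: False}
  {i: True, h: False}
  {h: True, i: False}


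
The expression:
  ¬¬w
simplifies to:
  w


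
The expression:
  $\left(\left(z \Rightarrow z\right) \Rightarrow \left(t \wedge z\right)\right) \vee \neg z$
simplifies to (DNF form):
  $t \vee \neg z$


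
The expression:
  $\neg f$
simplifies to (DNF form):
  $\neg f$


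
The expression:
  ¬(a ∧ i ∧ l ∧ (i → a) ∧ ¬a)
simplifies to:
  True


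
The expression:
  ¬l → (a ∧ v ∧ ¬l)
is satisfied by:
  {v: True, l: True, a: True}
  {v: True, l: True, a: False}
  {l: True, a: True, v: False}
  {l: True, a: False, v: False}
  {v: True, a: True, l: False}


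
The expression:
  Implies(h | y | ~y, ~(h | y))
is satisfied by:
  {y: False, h: False}


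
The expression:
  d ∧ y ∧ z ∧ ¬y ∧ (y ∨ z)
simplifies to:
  False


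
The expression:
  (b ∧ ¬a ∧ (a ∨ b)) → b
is always true.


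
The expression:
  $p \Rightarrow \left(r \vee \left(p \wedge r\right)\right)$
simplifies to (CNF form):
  $r \vee \neg p$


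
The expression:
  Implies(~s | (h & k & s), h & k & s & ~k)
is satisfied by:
  {s: True, h: False, k: False}
  {s: True, k: True, h: False}
  {s: True, h: True, k: False}


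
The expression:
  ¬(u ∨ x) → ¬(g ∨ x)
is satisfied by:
  {x: True, u: True, g: False}
  {x: True, g: False, u: False}
  {u: True, g: False, x: False}
  {u: False, g: False, x: False}
  {x: True, u: True, g: True}
  {x: True, g: True, u: False}
  {u: True, g: True, x: False}


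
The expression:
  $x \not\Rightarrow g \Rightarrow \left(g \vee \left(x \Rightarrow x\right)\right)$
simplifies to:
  $\text{True}$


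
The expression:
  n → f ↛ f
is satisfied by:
  {n: False}


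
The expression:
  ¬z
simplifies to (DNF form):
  ¬z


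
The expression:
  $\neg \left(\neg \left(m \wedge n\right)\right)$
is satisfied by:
  {m: True, n: True}


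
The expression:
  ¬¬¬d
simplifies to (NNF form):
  ¬d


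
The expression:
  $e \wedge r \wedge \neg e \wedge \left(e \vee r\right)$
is never true.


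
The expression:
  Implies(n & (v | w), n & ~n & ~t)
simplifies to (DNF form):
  ~n | (~v & ~w)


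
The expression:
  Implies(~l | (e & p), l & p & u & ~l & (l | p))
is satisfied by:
  {l: True, p: False, e: False}
  {e: True, l: True, p: False}
  {p: True, l: True, e: False}


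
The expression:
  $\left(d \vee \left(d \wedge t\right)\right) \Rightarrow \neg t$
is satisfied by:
  {t: False, d: False}
  {d: True, t: False}
  {t: True, d: False}


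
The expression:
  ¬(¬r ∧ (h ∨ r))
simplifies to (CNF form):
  r ∨ ¬h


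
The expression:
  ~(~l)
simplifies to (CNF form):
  l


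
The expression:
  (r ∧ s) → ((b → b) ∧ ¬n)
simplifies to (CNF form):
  ¬n ∨ ¬r ∨ ¬s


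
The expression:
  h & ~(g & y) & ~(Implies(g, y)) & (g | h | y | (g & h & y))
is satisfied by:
  {h: True, g: True, y: False}


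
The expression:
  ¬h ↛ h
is always true.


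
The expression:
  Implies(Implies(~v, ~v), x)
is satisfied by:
  {x: True}


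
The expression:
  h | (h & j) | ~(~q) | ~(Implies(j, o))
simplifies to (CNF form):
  (h | j | q) & (h | q | ~o)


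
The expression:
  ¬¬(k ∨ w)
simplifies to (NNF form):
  k ∨ w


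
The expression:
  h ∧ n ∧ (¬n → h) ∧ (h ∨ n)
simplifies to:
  h ∧ n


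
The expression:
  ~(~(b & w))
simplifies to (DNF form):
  b & w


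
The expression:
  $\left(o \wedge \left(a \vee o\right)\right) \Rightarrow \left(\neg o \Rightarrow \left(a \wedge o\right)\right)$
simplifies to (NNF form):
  $\text{True}$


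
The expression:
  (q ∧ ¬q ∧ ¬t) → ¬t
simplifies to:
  True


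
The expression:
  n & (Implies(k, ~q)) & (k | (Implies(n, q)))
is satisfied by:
  {k: True, n: True, q: False}
  {q: True, n: True, k: False}


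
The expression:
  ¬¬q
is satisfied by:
  {q: True}


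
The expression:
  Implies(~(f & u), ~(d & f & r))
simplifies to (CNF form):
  u | ~d | ~f | ~r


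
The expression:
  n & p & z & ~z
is never true.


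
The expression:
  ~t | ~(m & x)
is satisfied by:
  {m: False, t: False, x: False}
  {x: True, m: False, t: False}
  {t: True, m: False, x: False}
  {x: True, t: True, m: False}
  {m: True, x: False, t: False}
  {x: True, m: True, t: False}
  {t: True, m: True, x: False}


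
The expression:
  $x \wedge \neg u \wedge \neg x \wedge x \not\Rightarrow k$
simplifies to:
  $\text{False}$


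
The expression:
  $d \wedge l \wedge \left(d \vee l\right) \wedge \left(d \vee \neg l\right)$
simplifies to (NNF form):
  $d \wedge l$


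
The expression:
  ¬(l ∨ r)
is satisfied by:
  {r: False, l: False}


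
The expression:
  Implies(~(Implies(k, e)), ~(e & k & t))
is always true.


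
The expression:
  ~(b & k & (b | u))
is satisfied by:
  {k: False, b: False}
  {b: True, k: False}
  {k: True, b: False}


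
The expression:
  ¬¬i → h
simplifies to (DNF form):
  h ∨ ¬i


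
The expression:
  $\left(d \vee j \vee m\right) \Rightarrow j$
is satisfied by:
  {j: True, m: False, d: False}
  {d: True, j: True, m: False}
  {j: True, m: True, d: False}
  {d: True, j: True, m: True}
  {d: False, m: False, j: False}


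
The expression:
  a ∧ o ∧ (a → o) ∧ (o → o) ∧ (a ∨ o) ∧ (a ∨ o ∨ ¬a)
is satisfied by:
  {a: True, o: True}


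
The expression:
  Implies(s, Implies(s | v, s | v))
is always true.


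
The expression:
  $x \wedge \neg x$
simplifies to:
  $\text{False}$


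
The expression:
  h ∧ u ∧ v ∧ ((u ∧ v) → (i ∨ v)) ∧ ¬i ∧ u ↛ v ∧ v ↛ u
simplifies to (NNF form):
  False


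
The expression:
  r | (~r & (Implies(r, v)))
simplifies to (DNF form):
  True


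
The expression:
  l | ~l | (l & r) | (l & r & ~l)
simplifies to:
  True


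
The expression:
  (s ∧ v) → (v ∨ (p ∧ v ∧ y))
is always true.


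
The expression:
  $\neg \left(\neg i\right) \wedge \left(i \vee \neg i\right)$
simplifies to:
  $i$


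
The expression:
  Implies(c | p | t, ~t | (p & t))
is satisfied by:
  {p: True, t: False}
  {t: False, p: False}
  {t: True, p: True}


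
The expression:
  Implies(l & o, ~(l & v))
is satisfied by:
  {l: False, v: False, o: False}
  {o: True, l: False, v: False}
  {v: True, l: False, o: False}
  {o: True, v: True, l: False}
  {l: True, o: False, v: False}
  {o: True, l: True, v: False}
  {v: True, l: True, o: False}


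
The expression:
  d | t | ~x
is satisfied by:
  {d: True, t: True, x: False}
  {d: True, x: False, t: False}
  {t: True, x: False, d: False}
  {t: False, x: False, d: False}
  {d: True, t: True, x: True}
  {d: True, x: True, t: False}
  {t: True, x: True, d: False}


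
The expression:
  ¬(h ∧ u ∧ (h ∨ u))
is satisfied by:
  {h: False, u: False}
  {u: True, h: False}
  {h: True, u: False}


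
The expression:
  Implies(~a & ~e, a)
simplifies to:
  a | e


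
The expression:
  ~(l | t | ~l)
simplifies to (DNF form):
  False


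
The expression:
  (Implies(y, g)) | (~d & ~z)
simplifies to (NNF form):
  g | ~y | (~d & ~z)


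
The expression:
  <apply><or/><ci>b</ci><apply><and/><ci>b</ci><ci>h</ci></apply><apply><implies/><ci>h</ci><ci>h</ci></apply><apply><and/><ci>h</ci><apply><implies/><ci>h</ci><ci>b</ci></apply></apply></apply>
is always true.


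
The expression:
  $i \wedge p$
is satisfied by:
  {i: True, p: True}


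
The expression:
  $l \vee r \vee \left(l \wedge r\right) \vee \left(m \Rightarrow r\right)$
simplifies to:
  $l \vee r \vee \neg m$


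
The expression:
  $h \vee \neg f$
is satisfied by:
  {h: True, f: False}
  {f: False, h: False}
  {f: True, h: True}


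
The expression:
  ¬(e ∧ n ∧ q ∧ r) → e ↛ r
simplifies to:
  e ∧ (n ∨ ¬r) ∧ (q ∨ ¬r)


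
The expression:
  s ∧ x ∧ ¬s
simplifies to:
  False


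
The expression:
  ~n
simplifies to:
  ~n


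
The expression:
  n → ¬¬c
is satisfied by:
  {c: True, n: False}
  {n: False, c: False}
  {n: True, c: True}


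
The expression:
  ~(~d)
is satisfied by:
  {d: True}


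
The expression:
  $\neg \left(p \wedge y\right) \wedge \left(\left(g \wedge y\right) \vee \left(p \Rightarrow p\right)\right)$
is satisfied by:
  {p: False, y: False}
  {y: True, p: False}
  {p: True, y: False}


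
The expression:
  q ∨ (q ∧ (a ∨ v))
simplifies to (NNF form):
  q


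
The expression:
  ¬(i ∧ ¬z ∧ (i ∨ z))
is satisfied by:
  {z: True, i: False}
  {i: False, z: False}
  {i: True, z: True}


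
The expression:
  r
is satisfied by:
  {r: True}


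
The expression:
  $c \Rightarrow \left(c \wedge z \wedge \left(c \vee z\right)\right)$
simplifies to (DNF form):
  $z \vee \neg c$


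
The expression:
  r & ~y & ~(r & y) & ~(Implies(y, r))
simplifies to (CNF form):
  False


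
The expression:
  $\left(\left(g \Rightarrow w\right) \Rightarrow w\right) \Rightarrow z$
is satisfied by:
  {z: True, g: False, w: False}
  {z: True, w: True, g: False}
  {z: True, g: True, w: False}
  {z: True, w: True, g: True}
  {w: False, g: False, z: False}


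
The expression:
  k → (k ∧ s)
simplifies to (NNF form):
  s ∨ ¬k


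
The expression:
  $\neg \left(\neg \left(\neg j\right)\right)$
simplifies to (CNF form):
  $\neg j$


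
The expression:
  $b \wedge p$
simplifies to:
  $b \wedge p$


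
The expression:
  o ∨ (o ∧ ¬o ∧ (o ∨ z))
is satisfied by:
  {o: True}


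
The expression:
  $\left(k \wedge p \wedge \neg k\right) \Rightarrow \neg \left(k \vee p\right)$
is always true.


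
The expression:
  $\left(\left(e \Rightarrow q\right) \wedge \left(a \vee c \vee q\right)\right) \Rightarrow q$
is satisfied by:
  {q: True, e: True, a: False, c: False}
  {q: True, e: True, c: True, a: False}
  {q: True, e: True, a: True, c: False}
  {q: True, e: True, c: True, a: True}
  {q: True, a: False, c: False, e: False}
  {q: True, c: True, a: False, e: False}
  {q: True, a: True, c: False, e: False}
  {q: True, c: True, a: True, e: False}
  {e: True, a: False, c: False, q: False}
  {c: True, e: True, a: False, q: False}
  {e: True, a: True, c: False, q: False}
  {c: True, e: True, a: True, q: False}
  {e: False, a: False, c: False, q: False}


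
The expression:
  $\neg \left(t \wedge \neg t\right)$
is always true.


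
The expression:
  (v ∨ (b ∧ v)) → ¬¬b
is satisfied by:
  {b: True, v: False}
  {v: False, b: False}
  {v: True, b: True}


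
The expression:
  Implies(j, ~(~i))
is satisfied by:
  {i: True, j: False}
  {j: False, i: False}
  {j: True, i: True}


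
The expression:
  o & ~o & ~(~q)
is never true.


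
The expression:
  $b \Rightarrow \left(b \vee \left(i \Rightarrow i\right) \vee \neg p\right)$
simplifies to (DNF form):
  $\text{True}$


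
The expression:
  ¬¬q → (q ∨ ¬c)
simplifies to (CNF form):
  True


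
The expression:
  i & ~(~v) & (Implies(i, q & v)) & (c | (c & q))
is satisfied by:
  {c: True, i: True, q: True, v: True}


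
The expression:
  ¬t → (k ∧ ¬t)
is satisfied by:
  {k: True, t: True}
  {k: True, t: False}
  {t: True, k: False}


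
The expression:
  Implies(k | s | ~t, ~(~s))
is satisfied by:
  {s: True, t: True, k: False}
  {s: True, t: False, k: False}
  {k: True, s: True, t: True}
  {k: True, s: True, t: False}
  {t: True, k: False, s: False}


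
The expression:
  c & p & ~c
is never true.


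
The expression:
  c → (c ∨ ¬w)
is always true.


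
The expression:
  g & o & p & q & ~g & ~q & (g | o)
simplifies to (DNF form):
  False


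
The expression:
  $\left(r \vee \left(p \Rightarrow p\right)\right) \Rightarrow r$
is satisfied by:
  {r: True}


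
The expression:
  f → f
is always true.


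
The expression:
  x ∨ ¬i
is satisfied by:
  {x: True, i: False}
  {i: False, x: False}
  {i: True, x: True}


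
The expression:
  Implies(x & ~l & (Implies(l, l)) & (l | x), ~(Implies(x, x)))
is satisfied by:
  {l: True, x: False}
  {x: False, l: False}
  {x: True, l: True}


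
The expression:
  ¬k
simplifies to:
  ¬k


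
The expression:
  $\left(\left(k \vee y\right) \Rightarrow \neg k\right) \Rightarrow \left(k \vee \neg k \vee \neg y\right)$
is always true.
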